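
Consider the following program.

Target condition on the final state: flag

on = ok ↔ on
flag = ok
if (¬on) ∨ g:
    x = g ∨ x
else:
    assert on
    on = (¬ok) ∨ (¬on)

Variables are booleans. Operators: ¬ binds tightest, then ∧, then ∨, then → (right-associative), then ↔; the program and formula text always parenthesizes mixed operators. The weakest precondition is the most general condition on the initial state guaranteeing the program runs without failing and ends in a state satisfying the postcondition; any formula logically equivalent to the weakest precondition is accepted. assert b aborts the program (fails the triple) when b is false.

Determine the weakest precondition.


Working backward. After the program, flag must hold.
Then branch requires flag; else branch requires on ∧ flag.
Before the if: (((¬on) ∨ g) → flag) ∧ ((¬((¬on) ∨ g)) → (on ∧ flag))
Before flag := ok: (((¬on) ∨ g) → ok) ∧ ((¬((¬on) ∨ g)) → (on ∧ ok))
Before on := ok ↔ on: (((¬(ok ↔ on)) ∨ g) → ok) ∧ ((¬((¬(ok ↔ on)) ∨ g)) → ((ok ↔ on) ∧ ok))
Answer: WP = (((¬(ok ↔ on)) ∨ g) → ok) ∧ ((¬((¬(ok ↔ on)) ∨ g)) → ((ok ↔ on) ∧ ok))


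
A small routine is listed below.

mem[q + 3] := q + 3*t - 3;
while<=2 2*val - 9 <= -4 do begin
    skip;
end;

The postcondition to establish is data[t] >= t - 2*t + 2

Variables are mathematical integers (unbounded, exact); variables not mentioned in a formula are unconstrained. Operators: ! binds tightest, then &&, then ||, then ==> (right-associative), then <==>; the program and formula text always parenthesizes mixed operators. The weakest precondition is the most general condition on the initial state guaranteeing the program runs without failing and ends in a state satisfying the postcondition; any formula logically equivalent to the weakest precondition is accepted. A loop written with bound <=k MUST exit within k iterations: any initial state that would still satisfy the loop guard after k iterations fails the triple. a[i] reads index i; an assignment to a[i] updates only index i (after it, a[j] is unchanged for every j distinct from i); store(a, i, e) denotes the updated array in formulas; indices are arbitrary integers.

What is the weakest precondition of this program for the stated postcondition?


Working backward. After the program, the postcondition data[t] >= t - 2*t + 2 must hold; in canonical form it is data[t] + t >= 2.
Before the loop (bound <=2), unroll the exhaustion recursion (WP_0 = exit-now case; WP_j = one more guarded iteration, up to j = 2):
  WP_0: (!(2*val <= 5)) && data[t] + t >= 2
  WP_1: (2*val <= 5 ==> ((!(2*val <= 5)) && data[t] + t >= 2)) && ((!(2*val <= 5)) ==> data[t] + t >= 2)
  WP_2: (2*val <= 5 ==> ((2*val <= 5 ==> ((!(2*val <= 5)) && data[t] + t >= 2)) && ((!(2*val <= 5)) ==> data[t] + t >= 2))) && ((!(2*val <= 5)) ==> data[t] + t >= 2)
So before the loop: (2*val <= 5 ==> ((2*val <= 5 ==> ((!(2*val <= 5)) && data[t] + t >= 2)) && ((!(2*val <= 5)) ==> data[t] + t >= 2))) && ((!(2*val <= 5)) ==> data[t] + t >= 2)
Before mem[q + 3] := q + 3*t - 3: (2*val <= 5 ==> ((2*val <= 5 ==> ((!(2*val <= 5)) && data[t] + t >= 2)) && ((!(2*val <= 5)) ==> data[t] + t >= 2))) && ((!(2*val <= 5)) ==> data[t] + t >= 2)
Answer: WP = (2*val <= 5 ==> ((2*val <= 5 ==> ((!(2*val <= 5)) && data[t] + t >= 2)) && ((!(2*val <= 5)) ==> data[t] + t >= 2))) && ((!(2*val <= 5)) ==> data[t] + t >= 2)


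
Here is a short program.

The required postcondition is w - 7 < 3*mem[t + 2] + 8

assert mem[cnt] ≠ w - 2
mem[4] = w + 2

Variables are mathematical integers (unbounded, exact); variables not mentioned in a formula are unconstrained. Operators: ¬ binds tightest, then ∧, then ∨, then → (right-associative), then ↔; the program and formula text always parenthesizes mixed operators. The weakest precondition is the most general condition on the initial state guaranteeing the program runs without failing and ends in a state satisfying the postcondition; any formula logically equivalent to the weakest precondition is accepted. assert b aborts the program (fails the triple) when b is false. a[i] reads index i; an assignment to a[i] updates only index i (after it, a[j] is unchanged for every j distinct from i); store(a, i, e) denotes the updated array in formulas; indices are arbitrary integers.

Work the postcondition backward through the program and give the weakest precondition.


Working backward. After the program, the postcondition w - 7 < 3*mem[t + 2] + 8 must hold; in canonical form it is w < 3*mem[t + 2] + 15.
Before mem[4] := w + 2: w < 3*store(mem, 4, w + 2)[t + 2] + 15
Before assert mem[cnt] ≠ w - 2: mem[cnt] ≠ w - 2 ∧ w < 3*store(mem, 4, w + 2)[t + 2] + 15
Answer: WP = mem[cnt] ≠ w - 2 ∧ w < 3*store(mem, 4, w + 2)[t + 2] + 15


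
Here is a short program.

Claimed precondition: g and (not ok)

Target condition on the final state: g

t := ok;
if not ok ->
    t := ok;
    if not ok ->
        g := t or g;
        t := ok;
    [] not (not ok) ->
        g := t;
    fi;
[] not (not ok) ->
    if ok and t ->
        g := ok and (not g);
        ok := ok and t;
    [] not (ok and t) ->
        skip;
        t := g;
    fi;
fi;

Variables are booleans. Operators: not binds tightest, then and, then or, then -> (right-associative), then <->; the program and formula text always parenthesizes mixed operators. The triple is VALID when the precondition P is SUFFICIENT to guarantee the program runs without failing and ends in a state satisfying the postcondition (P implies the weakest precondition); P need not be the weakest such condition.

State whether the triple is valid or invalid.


Working backward. After the program, g must hold.
Then branch requires (not ok) -> (ok or g); else branch requires ((ok and t) -> (ok and (not g))) and ((not (ok and t)) -> g).
Before the if: ((not ok) -> ((not ok) -> (ok or g))) and (ok -> (((ok and t) -> (ok and (not g))) and ((not (ok and t)) -> g)))
Before t := ok: ((not ok) -> ((not ok) -> (ok or g))) and (ok -> ((ok -> (ok and (not g))) and ((not ok) -> g)))
The weakest precondition is ((not ok) -> ((not ok) -> (ok or g))) and (ok -> ((ok -> (ok and (not g))) and ((not ok) -> g))).
Check whether g and (not ok) implies it.
Every state satisfying the precondition satisfies the weakest precondition: the implication holds.
Answer: valid


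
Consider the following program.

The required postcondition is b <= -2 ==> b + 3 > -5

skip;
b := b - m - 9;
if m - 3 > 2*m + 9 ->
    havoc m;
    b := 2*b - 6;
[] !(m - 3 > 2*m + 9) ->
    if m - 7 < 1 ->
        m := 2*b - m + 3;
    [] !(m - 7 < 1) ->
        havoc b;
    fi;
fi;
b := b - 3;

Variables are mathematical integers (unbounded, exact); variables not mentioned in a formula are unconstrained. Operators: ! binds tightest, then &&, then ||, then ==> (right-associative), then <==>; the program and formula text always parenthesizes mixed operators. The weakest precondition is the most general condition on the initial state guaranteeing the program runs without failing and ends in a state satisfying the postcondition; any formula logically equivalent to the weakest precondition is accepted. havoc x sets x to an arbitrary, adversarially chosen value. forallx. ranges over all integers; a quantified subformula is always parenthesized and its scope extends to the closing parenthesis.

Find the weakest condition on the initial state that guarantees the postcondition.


Working backward. After the program, the postcondition b <= -2 ==> b + 3 > -5 must hold; in canonical form it is b <= -2 ==> b > -8.
Before b := b - 3: b <= 1 ==> b > -5
Then branch requires 2*b <= 7 ==> 2*b > 1; else branch requires (m < 8 ==> (b <= 1 ==> b > -5)) && ((!(m < 8)) ==> (forall b_1. (b_1 <= 1 ==> b_1 > -5))).
Before the if: (m < -12 ==> (2*b <= 7 ==> 2*b > 1)) && ((!(m < -12)) ==> ((m < 8 ==> (b <= 1 ==> b > -5)) && ((!(m < 8)) ==> (forall b_1. (b_1 <= 1 ==> b_1 > -5)))))
Before b := b - m - 9: (m < -12 ==> (2*b <= 2*m + 25 ==> 2*b > 2*m + 19)) && ((!(m < -12)) ==> ((m < 8 ==> (b <= m + 10 ==> b > m + 4)) && ((!(m < 8)) ==> (forall b_1. (b_1 <= 1 ==> b_1 > -5)))))
Before skip: (m < -12 ==> (2*b <= 2*m + 25 ==> 2*b > 2*m + 19)) && ((!(m < -12)) ==> ((m < 8 ==> (b <= m + 10 ==> b > m + 4)) && ((!(m < 8)) ==> (forall b_1. (b_1 <= 1 ==> b_1 > -5)))))
Answer: WP = (m < -12 ==> (2*b <= 2*m + 25 ==> 2*b > 2*m + 19)) && ((!(m < -12)) ==> ((m < 8 ==> (b <= m + 10 ==> b > m + 4)) && ((!(m < 8)) ==> (forall b_1. (b_1 <= 1 ==> b_1 > -5)))))


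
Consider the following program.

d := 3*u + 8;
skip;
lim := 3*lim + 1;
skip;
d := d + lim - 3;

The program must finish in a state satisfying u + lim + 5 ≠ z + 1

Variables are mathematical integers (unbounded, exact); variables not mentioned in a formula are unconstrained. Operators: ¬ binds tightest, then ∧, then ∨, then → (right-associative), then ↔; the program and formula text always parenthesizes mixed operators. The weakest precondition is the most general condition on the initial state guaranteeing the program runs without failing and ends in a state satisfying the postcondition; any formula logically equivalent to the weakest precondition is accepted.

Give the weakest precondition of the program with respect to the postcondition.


Working backward. After the program, the postcondition u + lim + 5 ≠ z + 1 must hold; in canonical form it is lim + u ≠ z - 4.
Before d := d + lim - 3: lim + u ≠ z - 4
Before skip: lim + u ≠ z - 4
Before lim := 3*lim + 1: 3*lim + u ≠ z - 5
Before skip: 3*lim + u ≠ z - 5
Before d := 3*u + 8: 3*lim + u ≠ z - 5
Answer: WP = 3*lim + u ≠ z - 5


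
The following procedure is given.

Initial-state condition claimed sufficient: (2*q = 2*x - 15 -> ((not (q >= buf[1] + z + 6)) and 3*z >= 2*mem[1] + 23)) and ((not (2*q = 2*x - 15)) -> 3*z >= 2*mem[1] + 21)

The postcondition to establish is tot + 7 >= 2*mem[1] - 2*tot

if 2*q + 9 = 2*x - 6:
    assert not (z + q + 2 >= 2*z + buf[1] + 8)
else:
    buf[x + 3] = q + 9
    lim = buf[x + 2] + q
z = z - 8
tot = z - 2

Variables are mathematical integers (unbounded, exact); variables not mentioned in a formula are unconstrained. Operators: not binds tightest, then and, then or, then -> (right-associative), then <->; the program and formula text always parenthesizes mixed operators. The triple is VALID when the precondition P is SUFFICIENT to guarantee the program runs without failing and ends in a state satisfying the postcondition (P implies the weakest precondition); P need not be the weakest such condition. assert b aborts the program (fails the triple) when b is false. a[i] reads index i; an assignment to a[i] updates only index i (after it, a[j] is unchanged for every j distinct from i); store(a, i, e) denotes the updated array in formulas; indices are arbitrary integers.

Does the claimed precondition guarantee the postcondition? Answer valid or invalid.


Working backward. After the program, the postcondition tot + 7 >= 2*mem[1] - 2*tot must hold; in canonical form it is 3*tot >= 2*mem[1] - 7.
Before tot := z - 2: 3*z >= 2*mem[1] - 1
Before z := z - 8: 3*z >= 2*mem[1] + 23
Then branch requires (not (q >= buf[1] + z + 6)) and 3*z >= 2*mem[1] + 23; else branch requires 3*z >= 2*mem[1] + 23.
Before the if: (2*q = 2*x - 15 -> ((not (q >= buf[1] + z + 6)) and 3*z >= 2*mem[1] + 23)) and ((not (2*q = 2*x - 15)) -> 3*z >= 2*mem[1] + 23)
The weakest precondition is (2*q = 2*x - 15 -> ((not (q >= buf[1] + z + 6)) and 3*z >= 2*mem[1] + 23)) and ((not (2*q = 2*x - 15)) -> 3*z >= 2*mem[1] + 23).
Check whether (2*q = 2*x - 15 -> ((not (q >= buf[1] + z + 6)) and 3*z >= 2*mem[1] + 23)) and ((not (2*q = 2*x - 15)) -> 3*z >= 2*mem[1] + 21) implies it.
Countermodel: at the initial state buf = {[1] = 0, elsewhere 0}, mem = {[1] = 0, elsewhere 0}, q = 0, x = 0, z = 7, the precondition holds but the weakest precondition fails.
Answer: invalid


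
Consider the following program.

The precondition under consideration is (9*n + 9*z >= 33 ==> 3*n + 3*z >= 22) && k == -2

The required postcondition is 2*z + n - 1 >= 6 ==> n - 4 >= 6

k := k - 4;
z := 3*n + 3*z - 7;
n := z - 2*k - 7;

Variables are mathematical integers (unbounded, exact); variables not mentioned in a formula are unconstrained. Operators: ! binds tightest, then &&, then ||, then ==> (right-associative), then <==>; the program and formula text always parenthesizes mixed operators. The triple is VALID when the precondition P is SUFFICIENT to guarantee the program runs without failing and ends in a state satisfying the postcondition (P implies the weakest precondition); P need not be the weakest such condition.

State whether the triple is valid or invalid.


Working backward. After the program, the postcondition 2*z + n - 1 >= 6 ==> n - 4 >= 6 must hold; in canonical form it is n + 2*z >= 7 ==> n >= 10.
Before n := z - 2*k - 7: 3*z >= 2*k + 14 ==> z >= 2*k + 17
Before z := 3*n + 3*z - 7: 9*n + 9*z >= 2*k + 35 ==> 3*n + 3*z >= 2*k + 24
Before k := k - 4: 9*n + 9*z >= 2*k + 27 ==> 3*n + 3*z >= 2*k + 16
The weakest precondition is 9*n + 9*z >= 2*k + 27 ==> 3*n + 3*z >= 2*k + 16.
Check whether (9*n + 9*z >= 33 ==> 3*n + 3*z >= 22) && k == -2 implies it.
Countermodel: at the initial state k = -2, n = 3, z = 0, the precondition holds but the weakest precondition fails.
Answer: invalid


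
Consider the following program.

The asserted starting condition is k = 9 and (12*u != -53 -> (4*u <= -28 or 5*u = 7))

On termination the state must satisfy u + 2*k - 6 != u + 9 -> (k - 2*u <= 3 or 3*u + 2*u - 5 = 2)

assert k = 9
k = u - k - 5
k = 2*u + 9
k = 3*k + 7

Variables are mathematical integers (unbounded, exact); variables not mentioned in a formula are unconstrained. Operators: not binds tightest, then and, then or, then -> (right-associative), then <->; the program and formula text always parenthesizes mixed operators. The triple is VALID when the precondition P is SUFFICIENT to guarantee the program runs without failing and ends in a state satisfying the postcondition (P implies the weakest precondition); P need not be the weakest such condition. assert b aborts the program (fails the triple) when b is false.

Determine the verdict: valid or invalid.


Working backward. After the program, the postcondition u + 2*k - 6 != u + 9 -> (k - 2*u <= 3 or 3*u + 2*u - 5 = 2) must hold; in canonical form it is 2*k != 15 -> (k <= 2*u + 3 or 5*u = 7).
Before k := 3*k + 7: 6*k != 1 -> (3*k <= 2*u - 4 or 5*u = 7)
Before k := 2*u + 9: 12*u != -53 -> (4*u <= -31 or 5*u = 7)
Before k := u - k - 5: 12*u != -53 -> (4*u <= -31 or 5*u = 7)
Before assert k = 9: k = 9 and (12*u != -53 -> (4*u <= -31 or 5*u = 7))
The weakest precondition is k = 9 and (12*u != -53 -> (4*u <= -31 or 5*u = 7)).
Check whether k = 9 and (12*u != -53 -> (4*u <= -28 or 5*u = 7)) implies it.
Countermodel: at the initial state k = 9, u = -7, the precondition holds but the weakest precondition fails.
Answer: invalid


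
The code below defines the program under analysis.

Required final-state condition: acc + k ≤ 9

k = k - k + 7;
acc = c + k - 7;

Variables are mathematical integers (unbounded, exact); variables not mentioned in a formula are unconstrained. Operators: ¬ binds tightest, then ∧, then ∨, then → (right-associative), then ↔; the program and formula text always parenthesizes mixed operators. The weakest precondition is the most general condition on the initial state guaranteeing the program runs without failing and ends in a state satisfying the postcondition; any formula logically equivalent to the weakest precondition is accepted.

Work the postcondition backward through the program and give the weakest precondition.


Working backward. After the program, acc + k ≤ 9 must hold.
Before acc := c + k - 7: c + 2*k ≤ 16
Before k := k - k + 7: c ≤ 2
Answer: WP = c ≤ 2


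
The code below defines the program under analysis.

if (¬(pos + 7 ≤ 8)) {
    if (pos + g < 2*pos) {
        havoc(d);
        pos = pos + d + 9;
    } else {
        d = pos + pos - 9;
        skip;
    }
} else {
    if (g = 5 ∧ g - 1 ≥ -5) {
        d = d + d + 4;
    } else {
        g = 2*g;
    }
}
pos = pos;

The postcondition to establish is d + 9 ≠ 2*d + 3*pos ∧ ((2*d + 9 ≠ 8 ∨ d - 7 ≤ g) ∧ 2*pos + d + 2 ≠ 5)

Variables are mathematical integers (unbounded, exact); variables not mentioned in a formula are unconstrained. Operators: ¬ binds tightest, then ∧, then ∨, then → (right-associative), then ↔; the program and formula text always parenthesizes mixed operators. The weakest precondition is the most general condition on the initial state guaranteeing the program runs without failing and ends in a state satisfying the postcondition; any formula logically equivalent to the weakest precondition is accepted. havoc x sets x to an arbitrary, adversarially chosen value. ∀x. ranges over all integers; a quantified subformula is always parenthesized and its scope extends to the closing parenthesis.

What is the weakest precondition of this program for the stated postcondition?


Working backward. After the program, the postcondition d + 9 ≠ 2*d + 3*pos ∧ ((2*d + 9 ≠ 8 ∨ d - 7 ≤ g) ∧ 2*pos + d + 2 ≠ 5) must hold; in canonical form it is d + 3*pos ≠ 9 ∧ (2*d ≠ -1 ∨ d ≤ g + 7) ∧ d + 2*pos ≠ 3.
Before pos := pos: d + 3*pos ≠ 9 ∧ (2*d ≠ -1 ∨ d ≤ g + 7) ∧ d + 2*pos ≠ 3
Then branch requires (g < pos → (∀d_1. (4*d_1 + 3*pos ≠ -18 ∧ (2*d_1 ≠ -1 ∨ d_1 ≤ g + 7) ∧ 3*d_1 + 2*pos ≠ -15))) ∧ ((¬(g < pos)) → (5*pos ≠ 18 ∧ (4*pos ≠ 17 ∨ 2*pos ≤ g + 16) ∧ 4*pos ≠ 12)); else branch requires ((g = 5 ∧ g ≥ -4) → (2*d + 3*pos ≠ 5 ∧ (4*d ≠ -9 ∨ 2*d ≤ g + 3) ∧ 2*d + 2*pos ≠ -1)) ∧ ((¬(g = 5 ∧ g ≥ -4)) → (d + 3*pos ≠ 9 ∧ (2*d ≠ -1 ∨ d ≤ 2*g + 7) ∧ d + 2*pos ≠ 3)).
Before the if: ((¬(pos ≤ 1)) → ((g < pos → (∀d_1. (4*d_1 + 3*pos ≠ -18 ∧ (2*d_1 ≠ -1 ∨ d_1 ≤ g + 7) ∧ 3*d_1 + 2*pos ≠ -15))) ∧ ((¬(g < pos)) → (5*pos ≠ 18 ∧ (4*pos ≠ 17 ∨ 2*pos ≤ g + 16) ∧ 4*pos ≠ 12)))) ∧ (pos ≤ 1 → (((g = 5 ∧ g ≥ -4) → (2*d + 3*pos ≠ 5 ∧ (4*d ≠ -9 ∨ 2*d ≤ g + 3) ∧ 2*d + 2*pos ≠ -1)) ∧ ((¬(g = 5 ∧ g ≥ -4)) → (d + 3*pos ≠ 9 ∧ (2*d ≠ -1 ∨ d ≤ 2*g + 7) ∧ d + 2*pos ≠ 3))))
Answer: WP = ((¬(pos ≤ 1)) → ((g < pos → (∀d_1. (4*d_1 + 3*pos ≠ -18 ∧ (2*d_1 ≠ -1 ∨ d_1 ≤ g + 7) ∧ 3*d_1 + 2*pos ≠ -15))) ∧ ((¬(g < pos)) → (5*pos ≠ 18 ∧ (4*pos ≠ 17 ∨ 2*pos ≤ g + 16) ∧ 4*pos ≠ 12)))) ∧ (pos ≤ 1 → (((g = 5 ∧ g ≥ -4) → (2*d + 3*pos ≠ 5 ∧ (4*d ≠ -9 ∨ 2*d ≤ g + 3) ∧ 2*d + 2*pos ≠ -1)) ∧ ((¬(g = 5 ∧ g ≥ -4)) → (d + 3*pos ≠ 9 ∧ (2*d ≠ -1 ∨ d ≤ 2*g + 7) ∧ d + 2*pos ≠ 3))))


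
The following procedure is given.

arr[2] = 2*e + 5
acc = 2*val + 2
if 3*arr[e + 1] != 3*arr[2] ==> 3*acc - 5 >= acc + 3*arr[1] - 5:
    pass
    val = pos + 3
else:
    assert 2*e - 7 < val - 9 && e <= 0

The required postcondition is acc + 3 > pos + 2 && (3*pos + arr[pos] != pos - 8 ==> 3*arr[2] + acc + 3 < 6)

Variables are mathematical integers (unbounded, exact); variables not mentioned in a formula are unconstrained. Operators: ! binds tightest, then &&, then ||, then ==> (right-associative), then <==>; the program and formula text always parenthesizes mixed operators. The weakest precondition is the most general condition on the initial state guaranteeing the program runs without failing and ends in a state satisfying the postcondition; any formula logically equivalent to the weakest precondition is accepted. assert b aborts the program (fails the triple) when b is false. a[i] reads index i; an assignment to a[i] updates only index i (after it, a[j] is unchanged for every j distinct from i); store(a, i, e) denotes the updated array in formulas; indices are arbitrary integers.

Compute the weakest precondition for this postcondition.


Working backward. After the program, the postcondition acc + 3 > pos + 2 && (3*pos + arr[pos] != pos - 8 ==> 3*arr[2] + acc + 3 < 6) must hold; in canonical form it is acc > pos - 1 && (arr[pos] + 2*pos != -8 ==> 3*arr[2] + acc < 3).
Then branch requires acc > pos - 1 && (arr[pos] + 2*pos != -8 ==> 3*arr[2] + acc < 3); else branch requires 2*e < val - 2 && e <= 0 && acc > pos - 1 && (arr[pos] + 2*pos != -8 ==> 3*arr[2] + acc < 3).
Before the if: ((3*arr[e + 1] != 3*arr[2] ==> 2*acc >= 3*arr[1]) ==> (acc > pos - 1 && (arr[pos] + 2*pos != -8 ==> 3*arr[2] + acc < 3))) && ((!(3*arr[e + 1] != 3*arr[2] ==> 2*acc >= 3*arr[1])) ==> (2*e < val - 2 && e <= 0 && acc > pos - 1 && (arr[pos] + 2*pos != -8 ==> 3*arr[2] + acc < 3)))
Before acc := 2*val + 2: ((3*arr[e + 1] != 3*arr[2] ==> 4*val >= 3*arr[1] - 4) ==> (2*val > pos - 3 && (arr[pos] + 2*pos != -8 ==> 3*arr[2] + 2*val < 1))) && ((!(3*arr[e + 1] != 3*arr[2] ==> 4*val >= 3*arr[1] - 4)) ==> (2*e < val - 2 && e <= 0 && 2*val > pos - 3 && (arr[pos] + 2*pos != -8 ==> 3*arr[2] + 2*val < 1)))
Before arr[2] := 2*e + 5: ((3*store(arr, 2, 2*e + 5)[e + 1] != 6*e + 15 ==> 4*val >= 3*arr[1] - 4) ==> (2*val > pos - 3 && (store(arr, 2, 2*e + 5)[pos] + 2*pos != -8 ==> 6*e + 2*val < -14))) && ((!(3*store(arr, 2, 2*e + 5)[e + 1] != 6*e + 15 ==> 4*val >= 3*arr[1] - 4)) ==> (2*e < val - 2 && e <= 0 && 2*val > pos - 3 && (store(arr, 2, 2*e + 5)[pos] + 2*pos != -8 ==> 6*e + 2*val < -14)))
Answer: WP = ((3*store(arr, 2, 2*e + 5)[e + 1] != 6*e + 15 ==> 4*val >= 3*arr[1] - 4) ==> (2*val > pos - 3 && (store(arr, 2, 2*e + 5)[pos] + 2*pos != -8 ==> 6*e + 2*val < -14))) && ((!(3*store(arr, 2, 2*e + 5)[e + 1] != 6*e + 15 ==> 4*val >= 3*arr[1] - 4)) ==> (2*e < val - 2 && e <= 0 && 2*val > pos - 3 && (store(arr, 2, 2*e + 5)[pos] + 2*pos != -8 ==> 6*e + 2*val < -14)))


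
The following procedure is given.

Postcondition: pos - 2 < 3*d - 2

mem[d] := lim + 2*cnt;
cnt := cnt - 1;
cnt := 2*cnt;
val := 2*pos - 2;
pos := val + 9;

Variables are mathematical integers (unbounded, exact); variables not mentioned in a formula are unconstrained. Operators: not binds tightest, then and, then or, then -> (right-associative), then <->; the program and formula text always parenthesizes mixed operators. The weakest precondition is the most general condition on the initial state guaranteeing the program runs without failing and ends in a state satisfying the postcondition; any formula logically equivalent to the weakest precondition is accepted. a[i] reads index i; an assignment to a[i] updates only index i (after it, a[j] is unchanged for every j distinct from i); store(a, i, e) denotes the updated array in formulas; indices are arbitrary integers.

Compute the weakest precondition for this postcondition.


Working backward. After the program, the postcondition pos - 2 < 3*d - 2 must hold; in canonical form it is pos < 3*d.
Before pos := val + 9: val < 3*d - 9
Before val := 2*pos - 2: 2*pos < 3*d - 7
Before cnt := 2*cnt: 2*pos < 3*d - 7
Before cnt := cnt - 1: 2*pos < 3*d - 7
Before mem[d] := lim + 2*cnt: 2*pos < 3*d - 7
Answer: WP = 2*pos < 3*d - 7


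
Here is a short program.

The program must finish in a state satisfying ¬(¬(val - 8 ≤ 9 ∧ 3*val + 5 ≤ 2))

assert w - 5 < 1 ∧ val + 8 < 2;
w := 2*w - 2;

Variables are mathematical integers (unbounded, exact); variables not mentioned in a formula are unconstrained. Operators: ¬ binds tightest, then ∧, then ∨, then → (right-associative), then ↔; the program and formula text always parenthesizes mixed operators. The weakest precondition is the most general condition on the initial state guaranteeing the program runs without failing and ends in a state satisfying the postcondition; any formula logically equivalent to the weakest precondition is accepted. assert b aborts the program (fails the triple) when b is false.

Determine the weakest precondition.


Working backward. After the program, the postcondition ¬(¬(val - 8 ≤ 9 ∧ 3*val + 5 ≤ 2)) must hold; in canonical form it is val ≤ 17 ∧ 3*val ≤ -3.
Before w := 2*w - 2: val ≤ 17 ∧ 3*val ≤ -3
Before assert w - 5 < 1 ∧ val + 8 < 2: w < 6 ∧ val < -6 ∧ val ≤ 17 ∧ 3*val ≤ -3
Answer: WP = w < 6 ∧ val < -6 ∧ val ≤ 17 ∧ 3*val ≤ -3


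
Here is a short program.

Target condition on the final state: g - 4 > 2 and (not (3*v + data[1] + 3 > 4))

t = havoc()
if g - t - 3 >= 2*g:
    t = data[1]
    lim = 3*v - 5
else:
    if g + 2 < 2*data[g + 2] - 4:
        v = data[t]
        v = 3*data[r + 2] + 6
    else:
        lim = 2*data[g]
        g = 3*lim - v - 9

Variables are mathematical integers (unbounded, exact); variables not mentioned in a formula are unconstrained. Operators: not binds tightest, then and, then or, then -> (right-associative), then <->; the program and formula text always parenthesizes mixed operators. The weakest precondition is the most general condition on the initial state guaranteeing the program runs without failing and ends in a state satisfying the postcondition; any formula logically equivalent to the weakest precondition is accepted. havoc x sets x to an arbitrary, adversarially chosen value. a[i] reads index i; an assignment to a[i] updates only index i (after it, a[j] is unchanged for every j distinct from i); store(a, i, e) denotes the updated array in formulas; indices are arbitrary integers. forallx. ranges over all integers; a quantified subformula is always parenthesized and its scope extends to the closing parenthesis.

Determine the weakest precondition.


Working backward. After the program, the postcondition g - 4 > 2 and (not (3*v + data[1] + 3 > 4)) must hold; in canonical form it is g > 6 and (not (data[1] + 3*v > 1)).
Then branch requires g > 6 and (not (data[1] + 3*v > 1)); else branch requires (g < 2*data[g + 2] - 6 -> (g > 6 and (not (9*data[r + 2] + data[1] > -17)))) and ((not (g < 2*data[g + 2] - 6)) -> (6*data[g] > v + 15 and (not (data[1] + 3*v > 1)))).
Before the if: (g + t <= -3 -> (g > 6 and (not (data[1] + 3*v > 1)))) and ((not (g + t <= -3)) -> ((g < 2*data[g + 2] - 6 -> (g > 6 and (not (9*data[r + 2] + data[1] > -17)))) and ((not (g < 2*data[g + 2] - 6)) -> (6*data[g] > v + 15 and (not (data[1] + 3*v > 1))))))
Before havoc t: forall t_1. ((g + t_1 <= -3 -> (g > 6 and (not (data[1] + 3*v > 1)))) and ((not (g + t_1 <= -3)) -> ((g < 2*data[g + 2] - 6 -> (g > 6 and (not (9*data[r + 2] + data[1] > -17)))) and ((not (g < 2*data[g + 2] - 6)) -> (6*data[g] > v + 15 and (not (data[1] + 3*v > 1)))))))
Answer: WP = forall t_1. ((g + t_1 <= -3 -> (g > 6 and (not (data[1] + 3*v > 1)))) and ((not (g + t_1 <= -3)) -> ((g < 2*data[g + 2] - 6 -> (g > 6 and (not (9*data[r + 2] + data[1] > -17)))) and ((not (g < 2*data[g + 2] - 6)) -> (6*data[g] > v + 15 and (not (data[1] + 3*v > 1)))))))


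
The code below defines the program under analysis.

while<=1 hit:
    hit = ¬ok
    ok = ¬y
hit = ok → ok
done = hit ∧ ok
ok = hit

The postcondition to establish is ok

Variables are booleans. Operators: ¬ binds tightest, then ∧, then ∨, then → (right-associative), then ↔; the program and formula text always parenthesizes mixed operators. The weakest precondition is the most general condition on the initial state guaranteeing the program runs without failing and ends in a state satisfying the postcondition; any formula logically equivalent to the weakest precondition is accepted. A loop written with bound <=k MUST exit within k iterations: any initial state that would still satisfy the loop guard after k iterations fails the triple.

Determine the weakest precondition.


Working backward. After the program, ok must hold.
Before ok := hit: hit
Before done := hit ∧ ok: hit
Before hit := ok → ok: true
Before the loop (bound <=1), unroll the exhaustion recursion (WP_0 = exit-now case; WP_j = one more guarded iteration, up to j = 1):
  WP_0: ¬hit
  WP_1: hit → ok
So before the loop: hit → ok
Answer: WP = hit → ok


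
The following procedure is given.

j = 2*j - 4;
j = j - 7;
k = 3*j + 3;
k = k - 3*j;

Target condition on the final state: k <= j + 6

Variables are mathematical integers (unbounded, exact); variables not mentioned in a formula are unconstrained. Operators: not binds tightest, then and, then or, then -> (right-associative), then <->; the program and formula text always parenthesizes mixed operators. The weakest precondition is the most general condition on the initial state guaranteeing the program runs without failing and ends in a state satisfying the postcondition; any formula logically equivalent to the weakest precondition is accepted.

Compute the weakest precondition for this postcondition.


Working backward. After the program, k <= j + 6 must hold.
Before k := k - 3*j: k <= 4*j + 6
Before k := 3*j + 3: j >= -3
Before j := j - 7: j >= 4
Before j := 2*j - 4: 2*j >= 8
Answer: WP = 2*j >= 8


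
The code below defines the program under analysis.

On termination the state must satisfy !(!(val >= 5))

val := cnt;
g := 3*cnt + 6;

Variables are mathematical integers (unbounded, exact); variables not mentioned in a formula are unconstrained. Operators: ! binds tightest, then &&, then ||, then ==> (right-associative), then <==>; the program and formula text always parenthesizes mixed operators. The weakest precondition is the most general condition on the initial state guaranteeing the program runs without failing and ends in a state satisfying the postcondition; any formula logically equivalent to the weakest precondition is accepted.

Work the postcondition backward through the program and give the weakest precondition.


Working backward. After the program, the postcondition !(!(val >= 5)) must hold; in canonical form it is val >= 5.
Before g := 3*cnt + 6: val >= 5
Before val := cnt: cnt >= 5
Answer: WP = cnt >= 5


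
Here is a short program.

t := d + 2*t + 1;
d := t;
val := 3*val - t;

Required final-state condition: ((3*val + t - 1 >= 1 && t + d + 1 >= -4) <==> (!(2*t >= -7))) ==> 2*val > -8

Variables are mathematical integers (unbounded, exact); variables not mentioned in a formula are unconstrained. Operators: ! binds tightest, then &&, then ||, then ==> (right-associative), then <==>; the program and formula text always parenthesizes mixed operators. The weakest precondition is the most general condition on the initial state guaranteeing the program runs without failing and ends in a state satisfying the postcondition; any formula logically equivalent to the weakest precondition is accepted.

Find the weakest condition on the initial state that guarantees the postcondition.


Working backward. After the program, the postcondition ((3*val + t - 1 >= 1 && t + d + 1 >= -4) <==> (!(2*t >= -7))) ==> 2*val > -8 must hold; in canonical form it is ((t + 3*val >= 2 && d + t >= -5) <==> (!(2*t >= -7))) ==> 2*val > -8.
Before val := 3*val - t: ((9*val >= 2*t + 2 && d + t >= -5) <==> (!(2*t >= -7))) ==> 6*val > 2*t - 8
Before d := t: ((9*val >= 2*t + 2 && 2*t >= -5) <==> (!(2*t >= -7))) ==> 6*val > 2*t - 8
Before t := d + 2*t + 1: ((9*val >= 2*d + 4*t + 4 && 2*d + 4*t >= -7) <==> (!(2*d + 4*t >= -9))) ==> 6*val > 2*d + 4*t - 6
Answer: WP = ((9*val >= 2*d + 4*t + 4 && 2*d + 4*t >= -7) <==> (!(2*d + 4*t >= -9))) ==> 6*val > 2*d + 4*t - 6


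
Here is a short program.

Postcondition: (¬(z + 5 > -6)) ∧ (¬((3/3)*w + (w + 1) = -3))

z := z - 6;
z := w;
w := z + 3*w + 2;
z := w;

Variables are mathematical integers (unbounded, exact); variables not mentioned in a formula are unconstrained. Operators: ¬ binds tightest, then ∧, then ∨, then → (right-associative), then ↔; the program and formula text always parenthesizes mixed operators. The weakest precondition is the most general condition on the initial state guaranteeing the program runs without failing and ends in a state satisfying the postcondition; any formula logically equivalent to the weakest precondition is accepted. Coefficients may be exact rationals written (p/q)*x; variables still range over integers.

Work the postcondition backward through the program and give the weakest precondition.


Working backward. After the program, the postcondition (¬(z + 5 > -6)) ∧ (¬((3/3)*w + (w + 1) = -3)) must hold; in canonical form it is (¬(z > -11)) ∧ (¬(2*w = -4)).
Before z := w: (¬(w > -11)) ∧ (¬(2*w = -4))
Before w := z + 3*w + 2: (¬(3*w + z > -13)) ∧ (¬(6*w + 2*z = -8))
Before z := w: (¬(4*w > -13)) ∧ (¬(8*w = -8))
Before z := z - 6: (¬(4*w > -13)) ∧ (¬(8*w = -8))
Answer: WP = (¬(4*w > -13)) ∧ (¬(8*w = -8))


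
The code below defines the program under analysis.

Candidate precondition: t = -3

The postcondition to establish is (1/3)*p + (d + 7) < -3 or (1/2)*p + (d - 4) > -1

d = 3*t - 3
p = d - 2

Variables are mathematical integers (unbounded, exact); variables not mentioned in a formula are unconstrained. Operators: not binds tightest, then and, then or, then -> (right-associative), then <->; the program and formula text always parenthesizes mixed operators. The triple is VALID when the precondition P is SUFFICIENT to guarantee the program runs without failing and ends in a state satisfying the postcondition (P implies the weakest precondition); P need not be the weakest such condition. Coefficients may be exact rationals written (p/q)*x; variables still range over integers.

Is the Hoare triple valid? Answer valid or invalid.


Working backward. After the program, the postcondition (1/3)*p + (d + 7) < -3 or (1/2)*p + (d - 4) > -1 must hold; in canonical form it is d + (1/3)*p < -10 or d + (1/2)*p > 3.
Before p := d - 2: (4/3)*d < -28/3 or (3/2)*d > 4
Before d := 3*t - 3: 4*t < -16/3 or (9/2)*t > 17/2
The weakest precondition is 4*t < -16/3 or (9/2)*t > 17/2.
Check whether t = -3 implies it.
Every state satisfying the precondition satisfies the weakest precondition: the implication holds.
Answer: valid


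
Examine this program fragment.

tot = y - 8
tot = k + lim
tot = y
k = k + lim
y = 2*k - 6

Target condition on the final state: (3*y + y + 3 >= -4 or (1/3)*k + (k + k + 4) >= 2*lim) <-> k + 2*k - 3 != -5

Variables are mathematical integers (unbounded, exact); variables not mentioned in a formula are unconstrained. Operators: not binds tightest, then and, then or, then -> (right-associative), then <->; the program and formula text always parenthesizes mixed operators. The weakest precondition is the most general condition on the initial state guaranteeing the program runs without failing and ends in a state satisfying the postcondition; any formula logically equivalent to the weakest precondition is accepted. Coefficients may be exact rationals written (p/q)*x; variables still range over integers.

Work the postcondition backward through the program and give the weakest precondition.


Working backward. After the program, the postcondition (3*y + y + 3 >= -4 or (1/3)*k + (k + k + 4) >= 2*lim) <-> k + 2*k - 3 != -5 must hold; in canonical form it is (4*y >= -7 or (7/3)*k >= 2*lim - 4) <-> 3*k != -2.
Before y := 2*k - 6: (8*k >= 17 or (7/3)*k >= 2*lim - 4) <-> 3*k != -2
Before k := k + lim: (8*k + 8*lim >= 17 or (7/3)*k + (1/3)*lim >= -4) <-> 3*k + 3*lim != -2
Before tot := y: (8*k + 8*lim >= 17 or (7/3)*k + (1/3)*lim >= -4) <-> 3*k + 3*lim != -2
Before tot := k + lim: (8*k + 8*lim >= 17 or (7/3)*k + (1/3)*lim >= -4) <-> 3*k + 3*lim != -2
Before tot := y - 8: (8*k + 8*lim >= 17 or (7/3)*k + (1/3)*lim >= -4) <-> 3*k + 3*lim != -2
Answer: WP = (8*k + 8*lim >= 17 or (7/3)*k + (1/3)*lim >= -4) <-> 3*k + 3*lim != -2


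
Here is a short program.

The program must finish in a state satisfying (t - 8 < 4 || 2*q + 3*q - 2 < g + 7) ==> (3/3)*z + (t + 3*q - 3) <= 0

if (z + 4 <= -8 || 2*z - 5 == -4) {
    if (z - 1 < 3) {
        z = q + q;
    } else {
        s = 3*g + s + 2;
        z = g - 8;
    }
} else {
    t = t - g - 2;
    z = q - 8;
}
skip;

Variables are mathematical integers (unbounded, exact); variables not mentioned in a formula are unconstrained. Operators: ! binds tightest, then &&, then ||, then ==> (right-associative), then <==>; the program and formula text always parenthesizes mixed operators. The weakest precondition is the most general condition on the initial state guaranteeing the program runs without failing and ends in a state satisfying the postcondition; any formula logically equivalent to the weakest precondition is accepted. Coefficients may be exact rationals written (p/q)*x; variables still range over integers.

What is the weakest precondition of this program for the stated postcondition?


Working backward. After the program, the postcondition (t - 8 < 4 || 2*q + 3*q - 2 < g + 7) ==> (3/3)*z + (t + 3*q - 3) <= 0 must hold; in canonical form it is (t < 12 || 5*q < g + 9) ==> 3*q + t + z <= 3.
Before skip: (t < 12 || 5*q < g + 9) ==> 3*q + t + z <= 3
Then branch requires (z < 4 ==> ((t < 12 || 5*q < g + 9) ==> 5*q + t <= 3)) && ((!(z < 4)) ==> ((t < 12 || 5*q < g + 9) ==> g + 3*q + t <= 11)); else branch requires (t < g + 14 || 5*q < g + 9) ==> 4*q + t <= g + 13.
Before the if: ((z <= -12 || 2*z == 1) ==> ((z < 4 ==> ((t < 12 || 5*q < g + 9) ==> 5*q + t <= 3)) && ((!(z < 4)) ==> ((t < 12 || 5*q < g + 9) ==> g + 3*q + t <= 11)))) && ((!(z <= -12 || 2*z == 1)) ==> ((t < g + 14 || 5*q < g + 9) ==> 4*q + t <= g + 13))
Answer: WP = ((z <= -12 || 2*z == 1) ==> ((z < 4 ==> ((t < 12 || 5*q < g + 9) ==> 5*q + t <= 3)) && ((!(z < 4)) ==> ((t < 12 || 5*q < g + 9) ==> g + 3*q + t <= 11)))) && ((!(z <= -12 || 2*z == 1)) ==> ((t < g + 14 || 5*q < g + 9) ==> 4*q + t <= g + 13))


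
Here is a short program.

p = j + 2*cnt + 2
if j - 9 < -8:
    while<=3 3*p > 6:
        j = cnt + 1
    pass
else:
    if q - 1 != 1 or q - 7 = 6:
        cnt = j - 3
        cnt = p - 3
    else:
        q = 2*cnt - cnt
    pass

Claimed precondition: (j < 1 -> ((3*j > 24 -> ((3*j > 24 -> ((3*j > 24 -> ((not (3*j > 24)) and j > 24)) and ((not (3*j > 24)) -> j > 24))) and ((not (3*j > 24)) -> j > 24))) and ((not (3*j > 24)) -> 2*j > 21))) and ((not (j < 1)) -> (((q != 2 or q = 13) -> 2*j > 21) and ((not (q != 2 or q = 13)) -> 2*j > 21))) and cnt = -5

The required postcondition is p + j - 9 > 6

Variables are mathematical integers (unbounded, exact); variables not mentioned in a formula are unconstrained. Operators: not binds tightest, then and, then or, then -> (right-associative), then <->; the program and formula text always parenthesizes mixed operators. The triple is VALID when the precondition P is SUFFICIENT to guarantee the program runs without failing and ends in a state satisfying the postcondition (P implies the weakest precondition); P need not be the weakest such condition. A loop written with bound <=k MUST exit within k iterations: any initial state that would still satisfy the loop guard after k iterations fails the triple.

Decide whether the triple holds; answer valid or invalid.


Working backward. After the program, the postcondition p + j - 9 > 6 must hold; in canonical form it is j + p > 15.
Then branch requires (3*p > 6 -> ((3*p > 6 -> ((3*p > 6 -> ((not (3*p > 6)) and cnt + p > 14)) and ((not (3*p > 6)) -> cnt + p > 14))) and ((not (3*p > 6)) -> cnt + p > 14))) and ((not (3*p > 6)) -> j + p > 15); else branch requires ((q != 2 or q = 13) -> j + p > 15) and ((not (q != 2 or q = 13)) -> j + p > 15).
Before the if: (j < 1 -> ((3*p > 6 -> ((3*p > 6 -> ((3*p > 6 -> ((not (3*p > 6)) and cnt + p > 14)) and ((not (3*p > 6)) -> cnt + p > 14))) and ((not (3*p > 6)) -> cnt + p > 14))) and ((not (3*p > 6)) -> j + p > 15))) and ((not (j < 1)) -> (((q != 2 or q = 13) -> j + p > 15) and ((not (q != 2 or q = 13)) -> j + p > 15)))
Before p := j + 2*cnt + 2: (j < 1 -> ((6*cnt + 3*j > 0 -> ((6*cnt + 3*j > 0 -> ((6*cnt + 3*j > 0 -> ((not (6*cnt + 3*j > 0)) and 3*cnt + j > 12)) and ((not (6*cnt + 3*j > 0)) -> 3*cnt + j > 12))) and ((not (6*cnt + 3*j > 0)) -> 3*cnt + j > 12))) and ((not (6*cnt + 3*j > 0)) -> 2*cnt + 2*j > 13))) and ((not (j < 1)) -> (((q != 2 or q = 13) -> 2*cnt + 2*j > 13) and ((not (q != 2 or q = 13)) -> 2*cnt + 2*j > 13)))
The weakest precondition is (j < 1 -> ((6*cnt + 3*j > 0 -> ((6*cnt + 3*j > 0 -> ((6*cnt + 3*j > 0 -> ((not (6*cnt + 3*j > 0)) and 3*cnt + j > 12)) and ((not (6*cnt + 3*j > 0)) -> 3*cnt + j > 12))) and ((not (6*cnt + 3*j > 0)) -> 3*cnt + j > 12))) and ((not (6*cnt + 3*j > 0)) -> 2*cnt + 2*j > 13))) and ((not (j < 1)) -> (((q != 2 or q = 13) -> 2*cnt + 2*j > 13) and ((not (q != 2 or q = 13)) -> 2*cnt + 2*j > 13))).
Check whether (j < 1 -> ((3*j > 24 -> ((3*j > 24 -> ((3*j > 24 -> ((not (3*j > 24)) and j > 24)) and ((not (3*j > 24)) -> j > 24))) and ((not (3*j > 24)) -> j > 24))) and ((not (3*j > 24)) -> 2*j > 21))) and ((not (j < 1)) -> (((q != 2 or q = 13) -> 2*j > 21) and ((not (q != 2 or q = 13)) -> 2*j > 21))) and cnt = -5 implies it.
Countermodel: at the initial state cnt = -5, j = 11, q = 2, the precondition holds but the weakest precondition fails.
Answer: invalid
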